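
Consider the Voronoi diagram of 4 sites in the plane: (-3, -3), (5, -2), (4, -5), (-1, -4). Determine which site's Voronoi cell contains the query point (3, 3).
Nearest site = (5, -2)

The Voronoi cell of site s contains exactly those query points closer to s than to any other site. Compute squared distances from q = (3, 3) to each site:
  (5 − 3)² + (-2 − 3)² = 29
  (-1 − 3)² + (-4 − 3)² = 65
  (4 − 3)² + (-5 − 3)² = 65
  (-3 − 3)² + (-3 − 3)² = 72
Minimum is attained by (5, -2), so q lies in its Voronoi cell.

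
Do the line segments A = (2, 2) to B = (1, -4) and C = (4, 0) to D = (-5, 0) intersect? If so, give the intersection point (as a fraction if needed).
Yes; intersection at (5/3, 0) (t = 1/3 on AB, s = 7/27 on CD)

Parametrize AB as A + t(B − A) = (2 + -1 t, 2 + -6 t) and CD as C + s(D − C) = (4 + -9 s, 0 + 0 s). Solve the linear system for (t, s). Determinant = 54 ≠ 0, so a unique intersection of the containing lines exists. Solution: t = 1/3, s = 7/27 — both in [0, 1], so the segments cross. Intersection point: (5/3, 0).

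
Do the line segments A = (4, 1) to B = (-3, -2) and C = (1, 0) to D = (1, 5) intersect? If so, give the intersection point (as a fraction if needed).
No (intersection of containing lines falls outside at least one segment)

Parametrize and solve: t = 3/7, s = -2/35. At least one of these is outside [0, 1], so the segments do not intersect.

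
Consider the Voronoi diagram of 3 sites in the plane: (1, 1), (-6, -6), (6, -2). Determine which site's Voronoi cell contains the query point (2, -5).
Nearest site = (6, -2)

The Voronoi cell of site s contains exactly those query points closer to s than to any other site. Compute squared distances from q = (2, -5) to each site:
  (6 − 2)² + (-2 − -5)² = 25
  (1 − 2)² + (1 − -5)² = 37
  (-6 − 2)² + (-6 − -5)² = 65
Minimum is attained by (6, -2), so q lies in its Voronoi cell.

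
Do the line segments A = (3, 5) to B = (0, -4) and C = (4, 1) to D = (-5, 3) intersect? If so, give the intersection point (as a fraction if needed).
Yes; intersection at (53/29, 43/29) (t = 34/87 on AB, s = 7/29 on CD)

Parametrize AB as A + t(B − A) = (3 + -3 t, 5 + -9 t) and CD as C + s(D − C) = (4 + -9 s, 1 + 2 s). Solve the linear system for (t, s). Determinant = 87 ≠ 0, so a unique intersection of the containing lines exists. Solution: t = 34/87, s = 7/29 — both in [0, 1], so the segments cross. Intersection point: (53/29, 43/29).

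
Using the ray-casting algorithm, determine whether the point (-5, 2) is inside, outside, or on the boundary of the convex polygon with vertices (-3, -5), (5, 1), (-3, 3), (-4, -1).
The point (-5, 2) lies strictly outside the polygon

Cast a horizontal ray to the right from the query point and count how many polygon edges it crosses (each edge strictly once or zero times, handled with the usual half-open convention). 
Parity of crossings → even ⇒ outside.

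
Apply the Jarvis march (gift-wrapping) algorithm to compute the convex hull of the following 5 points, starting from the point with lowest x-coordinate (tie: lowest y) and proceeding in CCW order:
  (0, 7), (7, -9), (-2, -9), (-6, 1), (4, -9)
Hull (CCW) = [(-6, 1), (-2, -9), (7, -9), (0, 7)]

Jarvis march: at each step, from the current hull vertex p, select the next vertex q as the point such that every other point lies strictly to the left of (or on) the directed line p → q. (Equivalently: for every other point r, the cross product (q − p) × (r − p) ≥ 0.)
Starting point (lowest x, tie lowest y): (-6, 1). Wrap until returning to start. Resulting hull: (-6, 1), (-2, -9), (7, -9), (0, 7).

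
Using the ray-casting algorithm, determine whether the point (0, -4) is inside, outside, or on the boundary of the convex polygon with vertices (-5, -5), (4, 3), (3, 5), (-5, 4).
The point (0, -4) lies strictly outside the polygon

Cast a horizontal ray to the right from the query point and count how many polygon edges it crosses (each edge strictly once or zero times, handled with the usual half-open convention). 
Parity of crossings → even ⇒ outside.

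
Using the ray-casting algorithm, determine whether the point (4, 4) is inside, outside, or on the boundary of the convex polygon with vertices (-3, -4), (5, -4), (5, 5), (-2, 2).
The point (4, 4) lies strictly inside the polygon

Cast a horizontal ray to the right from the query point and count how many polygon edges it crosses (each edge strictly once or zero times, handled with the usual half-open convention). 
Parity of crossings → odd ⇒ inside.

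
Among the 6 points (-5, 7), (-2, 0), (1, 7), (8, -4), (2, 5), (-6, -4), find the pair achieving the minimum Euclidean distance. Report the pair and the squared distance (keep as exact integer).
Pair = ((1, 7), (2, 5)); squared distance = 5

Compute all C(6, 2) = 15 pairwise squared distances (x_i − x_j)² + (y_i − y_j)². The minimum is 5, attained by the pair ((1, 7), (2, 5)).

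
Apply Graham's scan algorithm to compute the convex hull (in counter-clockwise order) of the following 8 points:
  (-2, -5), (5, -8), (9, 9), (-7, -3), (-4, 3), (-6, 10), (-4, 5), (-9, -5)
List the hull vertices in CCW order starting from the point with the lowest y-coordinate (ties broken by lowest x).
Hull (CCW) = [(5, -8), (9, 9), (-6, 10), (-9, -5)]

Graham scan procedure:
  1. Find the pivot p₀ = point with lowest y (tie → lowest x): (5, -8).
  2. Sort the remaining points by polar angle around p₀.
  3. Walk through sorted points, maintaining a stack; pop the top while the last three entries make a non-left turn (cross product ≤ 0).
  4. Final stack is the convex hull in CCW order: (5, -8), (9, 9), (-6, 10), (-9, -5).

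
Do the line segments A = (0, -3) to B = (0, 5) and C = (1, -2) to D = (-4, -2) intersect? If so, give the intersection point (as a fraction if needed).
Yes; intersection at (0, -2) (t = 1/8 on AB, s = 1/5 on CD)

Parametrize AB as A + t(B − A) = (0 + 0 t, -3 + 8 t) and CD as C + s(D − C) = (1 + -5 s, -2 + 0 s). Solve the linear system for (t, s). Determinant = -40 ≠ 0, so a unique intersection of the containing lines exists. Solution: t = 1/8, s = 1/5 — both in [0, 1], so the segments cross. Intersection point: (0, -2).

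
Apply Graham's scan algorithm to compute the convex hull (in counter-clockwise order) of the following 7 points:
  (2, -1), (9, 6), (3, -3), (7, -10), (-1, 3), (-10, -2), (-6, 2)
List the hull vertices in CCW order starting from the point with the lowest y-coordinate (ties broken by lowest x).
Hull (CCW) = [(7, -10), (9, 6), (-6, 2), (-10, -2)]

Graham scan procedure:
  1. Find the pivot p₀ = point with lowest y (tie → lowest x): (7, -10).
  2. Sort the remaining points by polar angle around p₀.
  3. Walk through sorted points, maintaining a stack; pop the top while the last three entries make a non-left turn (cross product ≤ 0).
  4. Final stack is the convex hull in CCW order: (7, -10), (9, 6), (-6, 2), (-10, -2).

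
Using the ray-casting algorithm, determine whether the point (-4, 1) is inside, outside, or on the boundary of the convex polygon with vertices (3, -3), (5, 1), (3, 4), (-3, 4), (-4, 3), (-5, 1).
The point (-4, 1) lies strictly inside the polygon

Cast a horizontal ray to the right from the query point and count how many polygon edges it crosses (each edge strictly once or zero times, handled with the usual half-open convention). 
Parity of crossings → odd ⇒ inside.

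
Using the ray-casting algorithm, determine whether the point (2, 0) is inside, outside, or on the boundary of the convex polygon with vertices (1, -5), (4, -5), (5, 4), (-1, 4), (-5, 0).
The point (2, 0) lies strictly inside the polygon

Cast a horizontal ray to the right from the query point and count how many polygon edges it crosses (each edge strictly once or zero times, handled with the usual half-open convention). 
Parity of crossings → odd ⇒ inside.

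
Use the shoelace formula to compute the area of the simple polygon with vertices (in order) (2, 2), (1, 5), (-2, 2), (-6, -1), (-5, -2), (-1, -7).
Area = 43

Shoelace formula: Area = (1/2) |Σ_i (x_i · y_{i+1} − x_{i+1} · y_i)| (indices mod n). Compute each cross term:
  (2)(5) − (1)(2) = 8
  (1)(2) − (-2)(5) = 12
  (-2)(-1) − (-6)(2) = 14
  (-6)(-2) − (-5)(-1) = 7
  (-5)(-7) − (-1)(-2) = 33
  (-1)(2) − (2)(-7) = 12
Sum = 86, so (signed) Area = 86/2 = 43, |Area| = 43.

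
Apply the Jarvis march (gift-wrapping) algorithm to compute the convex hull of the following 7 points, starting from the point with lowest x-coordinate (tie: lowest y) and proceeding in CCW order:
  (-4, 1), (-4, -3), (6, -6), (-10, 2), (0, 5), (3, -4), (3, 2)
Hull (CCW) = [(-10, 2), (-4, -3), (6, -6), (3, 2), (0, 5)]

Jarvis march: at each step, from the current hull vertex p, select the next vertex q as the point such that every other point lies strictly to the left of (or on) the directed line p → q. (Equivalently: for every other point r, the cross product (q − p) × (r − p) ≥ 0.)
Starting point (lowest x, tie lowest y): (-10, 2). Wrap until returning to start. Resulting hull: (-10, 2), (-4, -3), (6, -6), (3, 2), (0, 5).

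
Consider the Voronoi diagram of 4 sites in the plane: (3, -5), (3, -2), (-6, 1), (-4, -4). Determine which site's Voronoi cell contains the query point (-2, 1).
Nearest site = (-6, 1)

The Voronoi cell of site s contains exactly those query points closer to s than to any other site. Compute squared distances from q = (-2, 1) to each site:
  (-6 − -2)² + (1 − 1)² = 16
  (-4 − -2)² + (-4 − 1)² = 29
  (3 − -2)² + (-2 − 1)² = 34
  (3 − -2)² + (-5 − 1)² = 61
Minimum is attained by (-6, 1), so q lies in its Voronoi cell.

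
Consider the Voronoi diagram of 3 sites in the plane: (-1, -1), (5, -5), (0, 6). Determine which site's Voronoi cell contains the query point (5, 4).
Nearest site = (0, 6)

The Voronoi cell of site s contains exactly those query points closer to s than to any other site. Compute squared distances from q = (5, 4) to each site:
  (0 − 5)² + (6 − 4)² = 29
  (-1 − 5)² + (-1 − 4)² = 61
  (5 − 5)² + (-5 − 4)² = 81
Minimum is attained by (0, 6), so q lies in its Voronoi cell.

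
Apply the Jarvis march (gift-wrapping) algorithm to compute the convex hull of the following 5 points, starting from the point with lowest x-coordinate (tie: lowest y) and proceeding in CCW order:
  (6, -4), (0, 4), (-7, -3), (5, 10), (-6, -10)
Hull (CCW) = [(-7, -3), (-6, -10), (6, -4), (5, 10)]

Jarvis march: at each step, from the current hull vertex p, select the next vertex q as the point such that every other point lies strictly to the left of (or on) the directed line p → q. (Equivalently: for every other point r, the cross product (q − p) × (r − p) ≥ 0.)
Starting point (lowest x, tie lowest y): (-7, -3). Wrap until returning to start. Resulting hull: (-7, -3), (-6, -10), (6, -4), (5, 10).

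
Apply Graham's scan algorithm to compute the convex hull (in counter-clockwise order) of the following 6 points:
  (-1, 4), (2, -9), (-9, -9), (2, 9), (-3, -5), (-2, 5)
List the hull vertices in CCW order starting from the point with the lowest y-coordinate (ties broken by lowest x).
Hull (CCW) = [(-9, -9), (2, -9), (2, 9), (-2, 5)]

Graham scan procedure:
  1. Find the pivot p₀ = point with lowest y (tie → lowest x): (-9, -9).
  2. Sort the remaining points by polar angle around p₀.
  3. Walk through sorted points, maintaining a stack; pop the top while the last three entries make a non-left turn (cross product ≤ 0).
  4. Final stack is the convex hull in CCW order: (-9, -9), (2, -9), (2, 9), (-2, 5).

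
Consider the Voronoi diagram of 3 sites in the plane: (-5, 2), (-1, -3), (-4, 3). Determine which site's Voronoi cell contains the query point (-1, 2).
Nearest site = (-4, 3)

The Voronoi cell of site s contains exactly those query points closer to s than to any other site. Compute squared distances from q = (-1, 2) to each site:
  (-4 − -1)² + (3 − 2)² = 10
  (-5 − -1)² + (2 − 2)² = 16
  (-1 − -1)² + (-3 − 2)² = 25
Minimum is attained by (-4, 3), so q lies in its Voronoi cell.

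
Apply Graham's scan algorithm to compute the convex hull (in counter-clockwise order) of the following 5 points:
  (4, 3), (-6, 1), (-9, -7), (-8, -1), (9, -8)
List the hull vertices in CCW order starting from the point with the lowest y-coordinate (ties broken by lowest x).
Hull (CCW) = [(9, -8), (4, 3), (-6, 1), (-8, -1), (-9, -7)]

Graham scan procedure:
  1. Find the pivot p₀ = point with lowest y (tie → lowest x): (9, -8).
  2. Sort the remaining points by polar angle around p₀.
  3. Walk through sorted points, maintaining a stack; pop the top while the last three entries make a non-left turn (cross product ≤ 0).
  4. Final stack is the convex hull in CCW order: (9, -8), (4, 3), (-6, 1), (-8, -1), (-9, -7).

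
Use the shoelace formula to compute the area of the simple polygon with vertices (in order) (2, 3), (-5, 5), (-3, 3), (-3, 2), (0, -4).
Area = 24

Shoelace formula: Area = (1/2) |Σ_i (x_i · y_{i+1} − x_{i+1} · y_i)| (indices mod n). Compute each cross term:
  (2)(5) − (-5)(3) = 25
  (-5)(3) − (-3)(5) = 0
  (-3)(2) − (-3)(3) = 3
  (-3)(-4) − (0)(2) = 12
  (0)(3) − (2)(-4) = 8
Sum = 48, so (signed) Area = 48/2 = 24, |Area| = 24.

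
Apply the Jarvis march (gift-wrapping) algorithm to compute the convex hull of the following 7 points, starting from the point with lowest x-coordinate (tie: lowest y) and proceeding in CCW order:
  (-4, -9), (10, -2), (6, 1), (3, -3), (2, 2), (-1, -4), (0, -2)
Hull (CCW) = [(-4, -9), (10, -2), (6, 1), (2, 2)]

Jarvis march: at each step, from the current hull vertex p, select the next vertex q as the point such that every other point lies strictly to the left of (or on) the directed line p → q. (Equivalently: for every other point r, the cross product (q − p) × (r − p) ≥ 0.)
Starting point (lowest x, tie lowest y): (-4, -9). Wrap until returning to start. Resulting hull: (-4, -9), (10, -2), (6, 1), (2, 2).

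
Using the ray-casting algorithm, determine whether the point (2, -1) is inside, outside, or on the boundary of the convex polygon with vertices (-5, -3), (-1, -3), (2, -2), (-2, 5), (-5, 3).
The point (2, -1) lies strictly outside the polygon

Cast a horizontal ray to the right from the query point and count how many polygon edges it crosses (each edge strictly once or zero times, handled with the usual half-open convention). 
Parity of crossings → even ⇒ outside.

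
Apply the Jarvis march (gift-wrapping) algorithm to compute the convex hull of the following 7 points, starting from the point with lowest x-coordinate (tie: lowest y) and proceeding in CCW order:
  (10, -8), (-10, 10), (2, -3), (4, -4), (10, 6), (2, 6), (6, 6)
Hull (CCW) = [(-10, 10), (2, -3), (10, -8), (10, 6)]

Jarvis march: at each step, from the current hull vertex p, select the next vertex q as the point such that every other point lies strictly to the left of (or on) the directed line p → q. (Equivalently: for every other point r, the cross product (q − p) × (r − p) ≥ 0.)
Starting point (lowest x, tie lowest y): (-10, 10). Wrap until returning to start. Resulting hull: (-10, 10), (2, -3), (10, -8), (10, 6).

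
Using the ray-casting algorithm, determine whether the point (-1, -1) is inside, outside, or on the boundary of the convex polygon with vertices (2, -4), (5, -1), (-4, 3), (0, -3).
The point (-1, -1) lies strictly inside the polygon

Cast a horizontal ray to the right from the query point and count how many polygon edges it crosses (each edge strictly once or zero times, handled with the usual half-open convention). 
Parity of crossings → odd ⇒ inside.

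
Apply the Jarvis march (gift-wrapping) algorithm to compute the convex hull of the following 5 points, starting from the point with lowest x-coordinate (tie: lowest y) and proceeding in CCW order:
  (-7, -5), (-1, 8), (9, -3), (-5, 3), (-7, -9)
Hull (CCW) = [(-7, -9), (9, -3), (-1, 8), (-5, 3), (-7, -5)]

Jarvis march: at each step, from the current hull vertex p, select the next vertex q as the point such that every other point lies strictly to the left of (or on) the directed line p → q. (Equivalently: for every other point r, the cross product (q − p) × (r − p) ≥ 0.)
Starting point (lowest x, tie lowest y): (-7, -9). Wrap until returning to start. Resulting hull: (-7, -9), (9, -3), (-1, 8), (-5, 3), (-7, -5).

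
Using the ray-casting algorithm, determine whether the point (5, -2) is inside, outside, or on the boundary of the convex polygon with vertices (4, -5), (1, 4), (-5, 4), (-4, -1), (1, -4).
The point (5, -2) lies strictly outside the polygon

Cast a horizontal ray to the right from the query point and count how many polygon edges it crosses (each edge strictly once or zero times, handled with the usual half-open convention). 
Parity of crossings → even ⇒ outside.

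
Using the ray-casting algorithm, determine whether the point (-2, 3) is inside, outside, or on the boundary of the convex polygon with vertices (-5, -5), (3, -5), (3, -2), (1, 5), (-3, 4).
The point (-2, 3) lies strictly inside the polygon

Cast a horizontal ray to the right from the query point and count how many polygon edges it crosses (each edge strictly once or zero times, handled with the usual half-open convention). 
Parity of crossings → odd ⇒ inside.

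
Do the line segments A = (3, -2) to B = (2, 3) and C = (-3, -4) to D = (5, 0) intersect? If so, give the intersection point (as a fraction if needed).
Yes; intersection at (31/11, -12/11) (t = 2/11 on AB, s = 8/11 on CD)

Parametrize AB as A + t(B − A) = (3 + -1 t, -2 + 5 t) and CD as C + s(D − C) = (-3 + 8 s, -4 + 4 s). Solve the linear system for (t, s). Determinant = 44 ≠ 0, so a unique intersection of the containing lines exists. Solution: t = 2/11, s = 8/11 — both in [0, 1], so the segments cross. Intersection point: (31/11, -12/11).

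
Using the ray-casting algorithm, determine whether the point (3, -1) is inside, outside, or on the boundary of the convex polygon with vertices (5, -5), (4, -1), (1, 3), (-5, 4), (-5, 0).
The point (3, -1) lies strictly inside the polygon

Cast a horizontal ray to the right from the query point and count how many polygon edges it crosses (each edge strictly once or zero times, handled with the usual half-open convention). 
Parity of crossings → odd ⇒ inside.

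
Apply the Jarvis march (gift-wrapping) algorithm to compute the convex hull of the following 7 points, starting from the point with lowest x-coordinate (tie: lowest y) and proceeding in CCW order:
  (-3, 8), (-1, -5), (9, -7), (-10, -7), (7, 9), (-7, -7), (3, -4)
Hull (CCW) = [(-10, -7), (9, -7), (7, 9), (-3, 8)]

Jarvis march: at each step, from the current hull vertex p, select the next vertex q as the point such that every other point lies strictly to the left of (or on) the directed line p → q. (Equivalently: for every other point r, the cross product (q − p) × (r − p) ≥ 0.)
Starting point (lowest x, tie lowest y): (-10, -7). Wrap until returning to start. Resulting hull: (-10, -7), (9, -7), (7, 9), (-3, 8).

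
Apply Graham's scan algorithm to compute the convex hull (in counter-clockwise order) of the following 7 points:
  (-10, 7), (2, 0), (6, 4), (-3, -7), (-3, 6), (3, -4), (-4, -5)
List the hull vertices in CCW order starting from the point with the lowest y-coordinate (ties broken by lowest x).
Hull (CCW) = [(-3, -7), (3, -4), (6, 4), (-3, 6), (-10, 7)]

Graham scan procedure:
  1. Find the pivot p₀ = point with lowest y (tie → lowest x): (-3, -7).
  2. Sort the remaining points by polar angle around p₀.
  3. Walk through sorted points, maintaining a stack; pop the top while the last three entries make a non-left turn (cross product ≤ 0).
  4. Final stack is the convex hull in CCW order: (-3, -7), (3, -4), (6, 4), (-3, 6), (-10, 7).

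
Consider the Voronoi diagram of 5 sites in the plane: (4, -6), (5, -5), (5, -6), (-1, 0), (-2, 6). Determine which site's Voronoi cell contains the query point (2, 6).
Nearest site = (-2, 6)

The Voronoi cell of site s contains exactly those query points closer to s than to any other site. Compute squared distances from q = (2, 6) to each site:
  (-2 − 2)² + (6 − 6)² = 16
  (-1 − 2)² + (0 − 6)² = 45
  (5 − 2)² + (-5 − 6)² = 130
  (4 − 2)² + (-6 − 6)² = 148
  (5 − 2)² + (-6 − 6)² = 153
Minimum is attained by (-2, 6), so q lies in its Voronoi cell.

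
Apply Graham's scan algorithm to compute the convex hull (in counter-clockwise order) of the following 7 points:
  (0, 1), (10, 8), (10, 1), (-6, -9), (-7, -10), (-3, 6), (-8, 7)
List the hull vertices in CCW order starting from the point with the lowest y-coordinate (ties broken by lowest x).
Hull (CCW) = [(-7, -10), (10, 1), (10, 8), (-8, 7)]

Graham scan procedure:
  1. Find the pivot p₀ = point with lowest y (tie → lowest x): (-7, -10).
  2. Sort the remaining points by polar angle around p₀.
  3. Walk through sorted points, maintaining a stack; pop the top while the last three entries make a non-left turn (cross product ≤ 0).
  4. Final stack is the convex hull in CCW order: (-7, -10), (10, 1), (10, 8), (-8, 7).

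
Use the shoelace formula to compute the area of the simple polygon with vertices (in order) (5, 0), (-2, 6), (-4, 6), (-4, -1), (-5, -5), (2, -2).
Area = 115/2

Shoelace formula: Area = (1/2) |Σ_i (x_i · y_{i+1} − x_{i+1} · y_i)| (indices mod n). Compute each cross term:
  (5)(6) − (-2)(0) = 30
  (-2)(6) − (-4)(6) = 12
  (-4)(-1) − (-4)(6) = 28
  (-4)(-5) − (-5)(-1) = 15
  (-5)(-2) − (2)(-5) = 20
  (2)(0) − (5)(-2) = 10
Sum = 115, so (signed) Area = 115/2 = 115/2, |Area| = 115/2.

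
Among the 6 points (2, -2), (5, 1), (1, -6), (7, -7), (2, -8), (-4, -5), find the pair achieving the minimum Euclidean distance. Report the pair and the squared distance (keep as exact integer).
Pair = ((1, -6), (2, -8)); squared distance = 5

Compute all C(6, 2) = 15 pairwise squared distances (x_i − x_j)² + (y_i − y_j)². The minimum is 5, attained by the pair ((1, -6), (2, -8)).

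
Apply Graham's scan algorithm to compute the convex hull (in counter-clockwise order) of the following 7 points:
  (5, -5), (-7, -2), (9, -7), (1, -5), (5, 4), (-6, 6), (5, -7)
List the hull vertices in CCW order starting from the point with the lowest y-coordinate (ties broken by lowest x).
Hull (CCW) = [(5, -7), (9, -7), (5, 4), (-6, 6), (-7, -2)]

Graham scan procedure:
  1. Find the pivot p₀ = point with lowest y (tie → lowest x): (5, -7).
  2. Sort the remaining points by polar angle around p₀.
  3. Walk through sorted points, maintaining a stack; pop the top while the last three entries make a non-left turn (cross product ≤ 0).
  4. Final stack is the convex hull in CCW order: (5, -7), (9, -7), (5, 4), (-6, 6), (-7, -2).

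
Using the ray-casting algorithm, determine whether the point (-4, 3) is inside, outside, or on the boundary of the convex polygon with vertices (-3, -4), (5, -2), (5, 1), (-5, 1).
The point (-4, 3) lies strictly outside the polygon

Cast a horizontal ray to the right from the query point and count how many polygon edges it crosses (each edge strictly once or zero times, handled with the usual half-open convention). 
Parity of crossings → even ⇒ outside.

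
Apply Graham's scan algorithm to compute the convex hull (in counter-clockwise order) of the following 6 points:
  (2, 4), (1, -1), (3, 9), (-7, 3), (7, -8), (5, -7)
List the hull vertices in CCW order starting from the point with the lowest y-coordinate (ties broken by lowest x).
Hull (CCW) = [(7, -8), (3, 9), (-7, 3), (5, -7)]

Graham scan procedure:
  1. Find the pivot p₀ = point with lowest y (tie → lowest x): (7, -8).
  2. Sort the remaining points by polar angle around p₀.
  3. Walk through sorted points, maintaining a stack; pop the top while the last three entries make a non-left turn (cross product ≤ 0).
  4. Final stack is the convex hull in CCW order: (7, -8), (3, 9), (-7, 3), (5, -7).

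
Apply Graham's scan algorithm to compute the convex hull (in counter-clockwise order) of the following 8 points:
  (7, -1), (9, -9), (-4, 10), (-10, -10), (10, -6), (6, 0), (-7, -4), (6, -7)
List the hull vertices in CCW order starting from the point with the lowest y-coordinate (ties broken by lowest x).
Hull (CCW) = [(-10, -10), (9, -9), (10, -6), (7, -1), (-4, 10)]

Graham scan procedure:
  1. Find the pivot p₀ = point with lowest y (tie → lowest x): (-10, -10).
  2. Sort the remaining points by polar angle around p₀.
  3. Walk through sorted points, maintaining a stack; pop the top while the last three entries make a non-left turn (cross product ≤ 0).
  4. Final stack is the convex hull in CCW order: (-10, -10), (9, -9), (10, -6), (7, -1), (-4, 10).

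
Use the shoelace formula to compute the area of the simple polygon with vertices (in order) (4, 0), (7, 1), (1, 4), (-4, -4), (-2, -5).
Area = 75/2

Shoelace formula: Area = (1/2) |Σ_i (x_i · y_{i+1} − x_{i+1} · y_i)| (indices mod n). Compute each cross term:
  (4)(1) − (7)(0) = 4
  (7)(4) − (1)(1) = 27
  (1)(-4) − (-4)(4) = 12
  (-4)(-5) − (-2)(-4) = 12
  (-2)(0) − (4)(-5) = 20
Sum = 75, so (signed) Area = 75/2 = 75/2, |Area| = 75/2.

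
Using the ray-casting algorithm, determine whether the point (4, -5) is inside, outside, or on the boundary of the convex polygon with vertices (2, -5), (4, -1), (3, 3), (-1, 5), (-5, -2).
The point (4, -5) lies strictly outside the polygon

Cast a horizontal ray to the right from the query point and count how many polygon edges it crosses (each edge strictly once or zero times, handled with the usual half-open convention). 
Parity of crossings → even ⇒ outside.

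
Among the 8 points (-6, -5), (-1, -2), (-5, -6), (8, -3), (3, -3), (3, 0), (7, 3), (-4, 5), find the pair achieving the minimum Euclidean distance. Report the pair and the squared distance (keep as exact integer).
Pair = ((-6, -5), (-5, -6)); squared distance = 2

Compute all C(8, 2) = 28 pairwise squared distances (x_i − x_j)² + (y_i − y_j)². The minimum is 2, attained by the pair ((-6, -5), (-5, -6)).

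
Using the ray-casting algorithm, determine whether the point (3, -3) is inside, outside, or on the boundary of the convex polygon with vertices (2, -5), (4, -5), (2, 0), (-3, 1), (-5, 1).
The point (3, -3) lies strictly inside the polygon

Cast a horizontal ray to the right from the query point and count how many polygon edges it crosses (each edge strictly once or zero times, handled with the usual half-open convention). 
Parity of crossings → odd ⇒ inside.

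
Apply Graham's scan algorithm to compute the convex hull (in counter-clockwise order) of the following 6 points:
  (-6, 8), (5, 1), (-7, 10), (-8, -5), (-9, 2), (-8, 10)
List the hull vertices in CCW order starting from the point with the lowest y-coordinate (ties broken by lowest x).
Hull (CCW) = [(-8, -5), (5, 1), (-7, 10), (-8, 10), (-9, 2)]

Graham scan procedure:
  1. Find the pivot p₀ = point with lowest y (tie → lowest x): (-8, -5).
  2. Sort the remaining points by polar angle around p₀.
  3. Walk through sorted points, maintaining a stack; pop the top while the last three entries make a non-left turn (cross product ≤ 0).
  4. Final stack is the convex hull in CCW order: (-8, -5), (5, 1), (-7, 10), (-8, 10), (-9, 2).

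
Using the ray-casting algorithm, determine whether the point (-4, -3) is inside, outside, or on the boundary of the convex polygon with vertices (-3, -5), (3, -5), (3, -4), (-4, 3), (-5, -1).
The point (-4, -3) lies on the polygon boundary

Boundary check: the query satisfies the collinearity and bounding-box conditions for some polygon edge, so it lies exactly on the boundary.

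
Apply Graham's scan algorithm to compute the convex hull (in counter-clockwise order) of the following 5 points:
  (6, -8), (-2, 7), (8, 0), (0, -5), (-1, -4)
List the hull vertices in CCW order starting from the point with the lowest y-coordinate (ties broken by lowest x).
Hull (CCW) = [(6, -8), (8, 0), (-2, 7), (-1, -4), (0, -5)]

Graham scan procedure:
  1. Find the pivot p₀ = point with lowest y (tie → lowest x): (6, -8).
  2. Sort the remaining points by polar angle around p₀.
  3. Walk through sorted points, maintaining a stack; pop the top while the last three entries make a non-left turn (cross product ≤ 0).
  4. Final stack is the convex hull in CCW order: (6, -8), (8, 0), (-2, 7), (-1, -4), (0, -5).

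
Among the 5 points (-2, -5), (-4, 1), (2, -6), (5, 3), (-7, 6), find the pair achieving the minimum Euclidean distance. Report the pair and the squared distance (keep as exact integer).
Pair = ((-2, -5), (2, -6)); squared distance = 17

Compute all C(5, 2) = 10 pairwise squared distances (x_i − x_j)² + (y_i − y_j)². The minimum is 17, attained by the pair ((-2, -5), (2, -6)).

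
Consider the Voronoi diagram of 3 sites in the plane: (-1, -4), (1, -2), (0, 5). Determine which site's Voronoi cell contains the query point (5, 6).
Nearest site = (0, 5)

The Voronoi cell of site s contains exactly those query points closer to s than to any other site. Compute squared distances from q = (5, 6) to each site:
  (0 − 5)² + (5 − 6)² = 26
  (1 − 5)² + (-2 − 6)² = 80
  (-1 − 5)² + (-4 − 6)² = 136
Minimum is attained by (0, 5), so q lies in its Voronoi cell.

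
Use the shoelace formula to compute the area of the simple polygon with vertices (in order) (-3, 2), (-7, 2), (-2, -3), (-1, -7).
Area = 21/2

Shoelace formula: Area = (1/2) |Σ_i (x_i · y_{i+1} − x_{i+1} · y_i)| (indices mod n). Compute each cross term:
  (-3)(2) − (-7)(2) = 8
  (-7)(-3) − (-2)(2) = 25
  (-2)(-7) − (-1)(-3) = 11
  (-1)(2) − (-3)(-7) = -23
Sum = 21, so (signed) Area = 21/2 = 21/2, |Area| = 21/2.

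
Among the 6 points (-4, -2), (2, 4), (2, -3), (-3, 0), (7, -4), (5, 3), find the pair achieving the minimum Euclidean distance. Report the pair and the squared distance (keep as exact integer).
Pair = ((-4, -2), (-3, 0)); squared distance = 5

Compute all C(6, 2) = 15 pairwise squared distances (x_i − x_j)² + (y_i − y_j)². The minimum is 5, attained by the pair ((-4, -2), (-3, 0)).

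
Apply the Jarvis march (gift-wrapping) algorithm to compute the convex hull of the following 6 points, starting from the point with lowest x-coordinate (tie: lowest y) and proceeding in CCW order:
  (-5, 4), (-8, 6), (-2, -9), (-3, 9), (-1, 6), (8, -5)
Hull (CCW) = [(-8, 6), (-2, -9), (8, -5), (-3, 9)]

Jarvis march: at each step, from the current hull vertex p, select the next vertex q as the point such that every other point lies strictly to the left of (or on) the directed line p → q. (Equivalently: for every other point r, the cross product (q − p) × (r − p) ≥ 0.)
Starting point (lowest x, tie lowest y): (-8, 6). Wrap until returning to start. Resulting hull: (-8, 6), (-2, -9), (8, -5), (-3, 9).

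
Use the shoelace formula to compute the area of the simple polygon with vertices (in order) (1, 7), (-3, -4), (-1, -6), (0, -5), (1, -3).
Area = 51/2

Shoelace formula: Area = (1/2) |Σ_i (x_i · y_{i+1} − x_{i+1} · y_i)| (indices mod n). Compute each cross term:
  (1)(-4) − (-3)(7) = 17
  (-3)(-6) − (-1)(-4) = 14
  (-1)(-5) − (0)(-6) = 5
  (0)(-3) − (1)(-5) = 5
  (1)(7) − (1)(-3) = 10
Sum = 51, so (signed) Area = 51/2 = 51/2, |Area| = 51/2.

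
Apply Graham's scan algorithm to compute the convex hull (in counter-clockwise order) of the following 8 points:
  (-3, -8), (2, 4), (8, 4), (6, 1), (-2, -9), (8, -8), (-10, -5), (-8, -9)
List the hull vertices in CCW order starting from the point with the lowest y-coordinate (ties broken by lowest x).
Hull (CCW) = [(-8, -9), (-2, -9), (8, -8), (8, 4), (2, 4), (-10, -5)]

Graham scan procedure:
  1. Find the pivot p₀ = point with lowest y (tie → lowest x): (-8, -9).
  2. Sort the remaining points by polar angle around p₀.
  3. Walk through sorted points, maintaining a stack; pop the top while the last three entries make a non-left turn (cross product ≤ 0).
  4. Final stack is the convex hull in CCW order: (-8, -9), (-2, -9), (8, -8), (8, 4), (2, 4), (-10, -5).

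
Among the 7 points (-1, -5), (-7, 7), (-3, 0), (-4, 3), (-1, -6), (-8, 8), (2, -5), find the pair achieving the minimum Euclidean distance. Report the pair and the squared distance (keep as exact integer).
Pair = ((-1, -5), (-1, -6)); squared distance = 1

Compute all C(7, 2) = 21 pairwise squared distances (x_i − x_j)² + (y_i − y_j)². The minimum is 1, attained by the pair ((-1, -5), (-1, -6)).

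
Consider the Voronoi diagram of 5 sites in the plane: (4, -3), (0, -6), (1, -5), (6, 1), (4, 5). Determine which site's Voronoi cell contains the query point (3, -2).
Nearest site = (4, -3)

The Voronoi cell of site s contains exactly those query points closer to s than to any other site. Compute squared distances from q = (3, -2) to each site:
  (4 − 3)² + (-3 − -2)² = 2
  (1 − 3)² + (-5 − -2)² = 13
  (6 − 3)² + (1 − -2)² = 18
  (0 − 3)² + (-6 − -2)² = 25
  (4 − 3)² + (5 − -2)² = 50
Minimum is attained by (4, -3), so q lies in its Voronoi cell.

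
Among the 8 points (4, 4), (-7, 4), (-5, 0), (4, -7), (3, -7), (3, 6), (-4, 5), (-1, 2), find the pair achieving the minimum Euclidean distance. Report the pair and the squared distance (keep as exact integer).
Pair = ((4, -7), (3, -7)); squared distance = 1

Compute all C(8, 2) = 28 pairwise squared distances (x_i − x_j)² + (y_i − y_j)². The minimum is 1, attained by the pair ((4, -7), (3, -7)).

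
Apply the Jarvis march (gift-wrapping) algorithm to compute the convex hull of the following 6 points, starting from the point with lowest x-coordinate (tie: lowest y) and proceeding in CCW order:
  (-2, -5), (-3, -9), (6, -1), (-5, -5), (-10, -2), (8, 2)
Hull (CCW) = [(-10, -2), (-3, -9), (6, -1), (8, 2)]

Jarvis march: at each step, from the current hull vertex p, select the next vertex q as the point such that every other point lies strictly to the left of (or on) the directed line p → q. (Equivalently: for every other point r, the cross product (q − p) × (r − p) ≥ 0.)
Starting point (lowest x, tie lowest y): (-10, -2). Wrap until returning to start. Resulting hull: (-10, -2), (-3, -9), (6, -1), (8, 2).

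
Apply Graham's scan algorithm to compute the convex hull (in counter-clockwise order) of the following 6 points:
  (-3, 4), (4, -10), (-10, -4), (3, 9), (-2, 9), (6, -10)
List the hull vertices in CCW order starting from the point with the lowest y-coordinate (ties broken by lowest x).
Hull (CCW) = [(4, -10), (6, -10), (3, 9), (-2, 9), (-10, -4)]

Graham scan procedure:
  1. Find the pivot p₀ = point with lowest y (tie → lowest x): (4, -10).
  2. Sort the remaining points by polar angle around p₀.
  3. Walk through sorted points, maintaining a stack; pop the top while the last three entries make a non-left turn (cross product ≤ 0).
  4. Final stack is the convex hull in CCW order: (4, -10), (6, -10), (3, 9), (-2, 9), (-10, -4).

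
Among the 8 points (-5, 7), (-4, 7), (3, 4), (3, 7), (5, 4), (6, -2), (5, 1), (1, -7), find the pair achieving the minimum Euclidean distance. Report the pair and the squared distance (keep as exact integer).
Pair = ((-5, 7), (-4, 7)); squared distance = 1

Compute all C(8, 2) = 28 pairwise squared distances (x_i − x_j)² + (y_i − y_j)². The minimum is 1, attained by the pair ((-5, 7), (-4, 7)).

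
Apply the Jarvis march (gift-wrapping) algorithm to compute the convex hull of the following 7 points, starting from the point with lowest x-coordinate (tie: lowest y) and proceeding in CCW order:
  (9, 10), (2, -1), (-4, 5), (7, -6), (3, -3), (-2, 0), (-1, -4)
Hull (CCW) = [(-4, 5), (-1, -4), (7, -6), (9, 10)]

Jarvis march: at each step, from the current hull vertex p, select the next vertex q as the point such that every other point lies strictly to the left of (or on) the directed line p → q. (Equivalently: for every other point r, the cross product (q − p) × (r − p) ≥ 0.)
Starting point (lowest x, tie lowest y): (-4, 5). Wrap until returning to start. Resulting hull: (-4, 5), (-1, -4), (7, -6), (9, 10).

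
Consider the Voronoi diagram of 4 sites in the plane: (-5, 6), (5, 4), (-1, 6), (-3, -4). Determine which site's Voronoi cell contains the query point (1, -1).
Nearest site = (-3, -4)

The Voronoi cell of site s contains exactly those query points closer to s than to any other site. Compute squared distances from q = (1, -1) to each site:
  (-3 − 1)² + (-4 − -1)² = 25
  (5 − 1)² + (4 − -1)² = 41
  (-1 − 1)² + (6 − -1)² = 53
  (-5 − 1)² + (6 − -1)² = 85
Minimum is attained by (-3, -4), so q lies in its Voronoi cell.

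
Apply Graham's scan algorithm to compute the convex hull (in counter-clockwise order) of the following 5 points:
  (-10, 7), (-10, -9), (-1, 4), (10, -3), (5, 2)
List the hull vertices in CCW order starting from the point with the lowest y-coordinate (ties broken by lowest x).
Hull (CCW) = [(-10, -9), (10, -3), (5, 2), (-10, 7)]

Graham scan procedure:
  1. Find the pivot p₀ = point with lowest y (tie → lowest x): (-10, -9).
  2. Sort the remaining points by polar angle around p₀.
  3. Walk through sorted points, maintaining a stack; pop the top while the last three entries make a non-left turn (cross product ≤ 0).
  4. Final stack is the convex hull in CCW order: (-10, -9), (10, -3), (5, 2), (-10, 7).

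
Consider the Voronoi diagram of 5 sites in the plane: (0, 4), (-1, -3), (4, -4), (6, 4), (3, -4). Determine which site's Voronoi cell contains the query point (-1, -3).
Nearest site = (-1, -3)

The Voronoi cell of site s contains exactly those query points closer to s than to any other site. Compute squared distances from q = (-1, -3) to each site:
  (-1 − -1)² + (-3 − -3)² = 0
  (3 − -1)² + (-4 − -3)² = 17
  (4 − -1)² + (-4 − -3)² = 26
  (0 − -1)² + (4 − -3)² = 50
  (6 − -1)² + (4 − -3)² = 98
Minimum is attained by (-1, -3), so q lies in its Voronoi cell.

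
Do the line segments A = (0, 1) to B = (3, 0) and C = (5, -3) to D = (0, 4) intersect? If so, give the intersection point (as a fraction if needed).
Yes; intersection at (45/16, 1/16) (t = 15/16 on AB, s = 7/16 on CD)

Parametrize AB as A + t(B − A) = (0 + 3 t, 1 + -1 t) and CD as C + s(D − C) = (5 + -5 s, -3 + 7 s). Solve the linear system for (t, s). Determinant = -16 ≠ 0, so a unique intersection of the containing lines exists. Solution: t = 15/16, s = 7/16 — both in [0, 1], so the segments cross. Intersection point: (45/16, 1/16).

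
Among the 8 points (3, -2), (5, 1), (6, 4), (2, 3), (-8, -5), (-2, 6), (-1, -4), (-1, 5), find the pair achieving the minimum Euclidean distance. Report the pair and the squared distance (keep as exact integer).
Pair = ((-2, 6), (-1, 5)); squared distance = 2

Compute all C(8, 2) = 28 pairwise squared distances (x_i − x_j)² + (y_i − y_j)². The minimum is 2, attained by the pair ((-2, 6), (-1, 5)).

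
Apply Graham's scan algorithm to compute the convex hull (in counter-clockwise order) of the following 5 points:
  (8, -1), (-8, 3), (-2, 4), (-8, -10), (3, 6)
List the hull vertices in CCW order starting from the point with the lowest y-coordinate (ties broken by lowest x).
Hull (CCW) = [(-8, -10), (8, -1), (3, 6), (-8, 3)]

Graham scan procedure:
  1. Find the pivot p₀ = point with lowest y (tie → lowest x): (-8, -10).
  2. Sort the remaining points by polar angle around p₀.
  3. Walk through sorted points, maintaining a stack; pop the top while the last three entries make a non-left turn (cross product ≤ 0).
  4. Final stack is the convex hull in CCW order: (-8, -10), (8, -1), (3, 6), (-8, 3).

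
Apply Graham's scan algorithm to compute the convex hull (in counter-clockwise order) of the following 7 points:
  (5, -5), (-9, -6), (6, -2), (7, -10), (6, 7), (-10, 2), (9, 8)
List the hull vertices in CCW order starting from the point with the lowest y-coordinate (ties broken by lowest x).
Hull (CCW) = [(7, -10), (9, 8), (-10, 2), (-9, -6)]

Graham scan procedure:
  1. Find the pivot p₀ = point with lowest y (tie → lowest x): (7, -10).
  2. Sort the remaining points by polar angle around p₀.
  3. Walk through sorted points, maintaining a stack; pop the top while the last three entries make a non-left turn (cross product ≤ 0).
  4. Final stack is the convex hull in CCW order: (7, -10), (9, 8), (-10, 2), (-9, -6).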